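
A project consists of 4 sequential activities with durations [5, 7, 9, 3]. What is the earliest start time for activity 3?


Activity 3 starts after activities 1 through 2 complete.
Predecessor durations: [5, 7]
ES = 5 + 7 = 12

12


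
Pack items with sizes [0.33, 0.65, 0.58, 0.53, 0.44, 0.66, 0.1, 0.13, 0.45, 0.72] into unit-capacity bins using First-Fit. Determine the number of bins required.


Place items sequentially using First-Fit:
  Item 0.33 -> new Bin 1
  Item 0.65 -> Bin 1 (now 0.98)
  Item 0.58 -> new Bin 2
  Item 0.53 -> new Bin 3
  Item 0.44 -> Bin 3 (now 0.97)
  Item 0.66 -> new Bin 4
  Item 0.1 -> Bin 2 (now 0.68)
  Item 0.13 -> Bin 2 (now 0.81)
  Item 0.45 -> new Bin 5
  Item 0.72 -> new Bin 6
Total bins used = 6

6


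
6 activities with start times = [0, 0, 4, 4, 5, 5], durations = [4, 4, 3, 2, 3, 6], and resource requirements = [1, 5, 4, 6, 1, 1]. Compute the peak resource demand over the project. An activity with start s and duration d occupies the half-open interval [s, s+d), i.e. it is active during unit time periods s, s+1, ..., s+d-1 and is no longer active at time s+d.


Each activity i is active on [start_i, start_i + duration_i).
Compute total resource usage per time slot:
  t=0: active resources = [1, 5], total = 6
  t=1: active resources = [1, 5], total = 6
  t=2: active resources = [1, 5], total = 6
  t=3: active resources = [1, 5], total = 6
  t=4: active resources = [4, 6], total = 10
  t=5: active resources = [4, 6, 1, 1], total = 12
  t=6: active resources = [4, 1, 1], total = 6
  t=7: active resources = [1, 1], total = 2
  t=8: active resources = [1], total = 1
  t=9: active resources = [1], total = 1
  t=10: active resources = [1], total = 1
Peak resource demand = 12

12


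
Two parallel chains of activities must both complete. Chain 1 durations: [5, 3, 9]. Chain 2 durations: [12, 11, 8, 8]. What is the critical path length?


Path A total = 5 + 3 + 9 = 17
Path B total = 12 + 11 + 8 + 8 = 39
Critical path = longest path = max(17, 39) = 39

39


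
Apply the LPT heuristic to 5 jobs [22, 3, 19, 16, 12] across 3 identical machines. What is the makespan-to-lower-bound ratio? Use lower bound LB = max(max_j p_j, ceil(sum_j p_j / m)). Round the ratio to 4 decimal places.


LPT order: [22, 19, 16, 12, 3]
Machine loads after assignment: [22, 22, 28]
LPT makespan = 28
Lower bound = max(max_job, ceil(total/3)) = max(22, 24) = 24
Ratio = 28 / 24 = 1.1667

1.1667


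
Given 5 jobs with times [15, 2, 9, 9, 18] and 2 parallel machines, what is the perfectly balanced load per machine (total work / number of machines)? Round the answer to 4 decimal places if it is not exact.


Total processing time = 15 + 2 + 9 + 9 + 18 = 53
Number of machines = 2
Ideal balanced load = 53 / 2 = 26.5

26.5


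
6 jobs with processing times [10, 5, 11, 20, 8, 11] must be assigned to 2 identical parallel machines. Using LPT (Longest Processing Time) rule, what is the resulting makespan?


Sort jobs in decreasing order (LPT): [20, 11, 11, 10, 8, 5]
Assign each job to the least loaded machine:
  Machine 1: jobs [20, 10, 5], load = 35
  Machine 2: jobs [11, 11, 8], load = 30
Makespan = max load = 35

35


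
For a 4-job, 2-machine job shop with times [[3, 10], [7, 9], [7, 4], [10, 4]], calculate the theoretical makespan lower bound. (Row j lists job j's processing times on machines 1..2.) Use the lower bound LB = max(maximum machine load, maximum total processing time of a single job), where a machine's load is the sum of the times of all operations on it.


Machine loads:
  Machine 1: 3 + 7 + 7 + 10 = 27
  Machine 2: 10 + 9 + 4 + 4 = 27
Max machine load = 27
Job totals:
  Job 1: 13
  Job 2: 16
  Job 3: 11
  Job 4: 14
Max job total = 16
Lower bound = max(27, 16) = 27

27


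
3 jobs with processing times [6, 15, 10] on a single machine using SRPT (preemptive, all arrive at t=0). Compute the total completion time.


Since all jobs arrive at t=0, SRPT equals SPT ordering.
SPT order: [6, 10, 15]
Completion times:
  Job 1: p=6, C=6
  Job 2: p=10, C=16
  Job 3: p=15, C=31
Total completion time = 6 + 16 + 31 = 53

53


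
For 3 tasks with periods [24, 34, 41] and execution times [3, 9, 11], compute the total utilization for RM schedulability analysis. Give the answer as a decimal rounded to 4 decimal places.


Compute individual utilizations (exact fractions):
  Task 1: C/T = 3/24 = 1/8 (approx. 0.125)
  Task 2: C/T = 9/34 (approx. 0.2647)
  Task 3: C/T = 11/41 (approx. 0.2683)
Total utilization U = 1/8 + 9/34 + 11/41 = 3669/5576
Rounded to 4 decimal places: U = 0.6580
RM (Liu & Layland) bound for 3 tasks = 0.779763; compare with U = 3669/5576 (approx. 0.657999)
U <= bound, so schedulable by RM sufficient condition.

0.6580


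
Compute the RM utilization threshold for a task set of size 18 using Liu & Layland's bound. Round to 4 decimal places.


Compute 2^(1/18) = 1.0392592260
Subtract 1: 1.0392592260 - 1 = 0.0392592260
Multiply by n: 18 * 0.0392592260 = 0.7066660680
Round to 4 dp: 0.7067

0.7067


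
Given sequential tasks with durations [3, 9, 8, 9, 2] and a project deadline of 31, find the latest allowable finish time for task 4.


LF(activity 4) = deadline - sum of successor durations
Successors: activities 5 through 5 with durations [2]
Sum of successor durations = 2
LF = 31 - 2 = 29

29


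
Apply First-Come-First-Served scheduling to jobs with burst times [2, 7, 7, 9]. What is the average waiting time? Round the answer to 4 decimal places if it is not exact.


FCFS order (as given): [2, 7, 7, 9]
Waiting times:
  Job 1: wait = 0
  Job 2: wait = 2
  Job 3: wait = 9
  Job 4: wait = 16
Sum of waiting times = 27
Average waiting time = 27/4 = 6.75

6.75


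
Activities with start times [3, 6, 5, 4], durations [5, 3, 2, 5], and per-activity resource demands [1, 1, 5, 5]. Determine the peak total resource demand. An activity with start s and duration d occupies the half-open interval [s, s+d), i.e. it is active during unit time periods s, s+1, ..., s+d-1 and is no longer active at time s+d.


Each activity i is active on [start_i, start_i + duration_i).
Compute total resource usage per time slot:
  t=0: active resources = [], total = 0
  t=1: active resources = [], total = 0
  t=2: active resources = [], total = 0
  t=3: active resources = [1], total = 1
  t=4: active resources = [1, 5], total = 6
  t=5: active resources = [1, 5, 5], total = 11
  t=6: active resources = [1, 1, 5, 5], total = 12
  t=7: active resources = [1, 1, 5], total = 7
  t=8: active resources = [1, 5], total = 6
Peak resource demand = 12

12


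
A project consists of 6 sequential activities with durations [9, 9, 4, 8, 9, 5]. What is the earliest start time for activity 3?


Activity 3 starts after activities 1 through 2 complete.
Predecessor durations: [9, 9]
ES = 9 + 9 = 18

18


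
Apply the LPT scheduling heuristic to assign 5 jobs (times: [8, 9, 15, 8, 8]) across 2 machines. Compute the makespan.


Sort jobs in decreasing order (LPT): [15, 9, 8, 8, 8]
Assign each job to the least loaded machine:
  Machine 1: jobs [15, 8], load = 23
  Machine 2: jobs [9, 8, 8], load = 25
Makespan = max load = 25

25


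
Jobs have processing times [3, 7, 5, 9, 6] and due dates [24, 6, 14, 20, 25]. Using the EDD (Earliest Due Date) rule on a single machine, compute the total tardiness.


Sort by due date (EDD order): [(7, 6), (5, 14), (9, 20), (3, 24), (6, 25)]
Compute completion times and tardiness:
  Job 1: p=7, d=6, C=7, tardiness=max(0,7-6)=1
  Job 2: p=5, d=14, C=12, tardiness=max(0,12-14)=0
  Job 3: p=9, d=20, C=21, tardiness=max(0,21-20)=1
  Job 4: p=3, d=24, C=24, tardiness=max(0,24-24)=0
  Job 5: p=6, d=25, C=30, tardiness=max(0,30-25)=5
Total tardiness = 7

7


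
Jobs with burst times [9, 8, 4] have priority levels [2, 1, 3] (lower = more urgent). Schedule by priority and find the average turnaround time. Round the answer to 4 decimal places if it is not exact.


Sort by priority (ascending = highest first):
Order: [(1, 8), (2, 9), (3, 4)]
Completion times:
  Priority 1, burst=8, C=8
  Priority 2, burst=9, C=17
  Priority 3, burst=4, C=21
Average turnaround = 46/3 = 15.3333

15.3333


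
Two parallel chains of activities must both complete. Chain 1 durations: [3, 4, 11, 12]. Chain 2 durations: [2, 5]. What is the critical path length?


Path A total = 3 + 4 + 11 + 12 = 30
Path B total = 2 + 5 = 7
Critical path = longest path = max(30, 7) = 30

30


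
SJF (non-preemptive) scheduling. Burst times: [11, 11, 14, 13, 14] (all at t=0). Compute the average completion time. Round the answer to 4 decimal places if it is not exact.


SJF order (ascending): [11, 11, 13, 14, 14]
Completion times:
  Job 1: burst=11, C=11
  Job 2: burst=11, C=22
  Job 3: burst=13, C=35
  Job 4: burst=14, C=49
  Job 5: burst=14, C=63
Average completion = 180/5 = 36.0

36.0


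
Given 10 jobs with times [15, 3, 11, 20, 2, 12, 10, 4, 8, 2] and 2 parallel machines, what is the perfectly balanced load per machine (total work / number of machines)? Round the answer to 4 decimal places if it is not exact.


Total processing time = 15 + 3 + 11 + 20 + 2 + 12 + 10 + 4 + 8 + 2 = 87
Number of machines = 2
Ideal balanced load = 87 / 2 = 43.5

43.5


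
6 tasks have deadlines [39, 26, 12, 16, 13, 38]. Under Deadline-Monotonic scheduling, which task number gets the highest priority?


Sort tasks by relative deadline (ascending):
  Task 3: deadline = 12
  Task 5: deadline = 13
  Task 4: deadline = 16
  Task 2: deadline = 26
  Task 6: deadline = 38
  Task 1: deadline = 39
Priority order (highest first): [3, 5, 4, 2, 6, 1]
Highest priority task = 3

3


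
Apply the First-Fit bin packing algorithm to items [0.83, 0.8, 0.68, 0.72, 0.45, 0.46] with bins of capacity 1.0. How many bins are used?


Place items sequentially using First-Fit:
  Item 0.83 -> new Bin 1
  Item 0.8 -> new Bin 2
  Item 0.68 -> new Bin 3
  Item 0.72 -> new Bin 4
  Item 0.45 -> new Bin 5
  Item 0.46 -> Bin 5 (now 0.91)
Total bins used = 5

5


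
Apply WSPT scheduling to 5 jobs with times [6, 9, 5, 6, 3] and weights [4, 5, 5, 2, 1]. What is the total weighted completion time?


Compute p/w ratios and sort ascending (WSPT): [(5, 5), (6, 4), (9, 5), (6, 2), (3, 1)]
Compute weighted completion times:
  Job (p=5,w=5): C=5, w*C=5*5=25
  Job (p=6,w=4): C=11, w*C=4*11=44
  Job (p=9,w=5): C=20, w*C=5*20=100
  Job (p=6,w=2): C=26, w*C=2*26=52
  Job (p=3,w=1): C=29, w*C=1*29=29
Total weighted completion time = 250

250


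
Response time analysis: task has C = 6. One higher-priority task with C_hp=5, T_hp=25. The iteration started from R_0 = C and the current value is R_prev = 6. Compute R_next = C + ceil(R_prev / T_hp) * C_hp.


R_next = C + ceil(R_prev / T_hp) * C_hp
ceil(6 / 25) = ceil(0.24) = 1
Interference = 1 * 5 = 5
R_next = 6 + 5 = 11

11


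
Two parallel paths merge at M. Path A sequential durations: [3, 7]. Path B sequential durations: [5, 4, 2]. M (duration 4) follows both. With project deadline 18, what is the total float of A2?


Forward pass: ES(A2) = sum of predecessors on chain A = 3
EF = ES + duration = 3 + 7 = 10
Backward pass: LF(M) = deadline = 18; LS(M) = 18 - 4 = 14
LF(A2) = LS(M) - sum(successors on chain A) = 14 - 0 = 14
LS = LF - duration = 14 - 7 = 7
Total float = LS - ES = 7 - 3 = 4

4


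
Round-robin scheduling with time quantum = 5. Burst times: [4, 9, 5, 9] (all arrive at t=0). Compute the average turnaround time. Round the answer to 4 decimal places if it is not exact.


Time quantum = 5
Execution trace:
  J1 runs 4 units, time = 4
  J2 runs 5 units, time = 9
  J3 runs 5 units, time = 14
  J4 runs 5 units, time = 19
  J2 runs 4 units, time = 23
  J4 runs 4 units, time = 27
Finish times: [4, 23, 14, 27]
Average turnaround = 68/4 = 17.0

17.0


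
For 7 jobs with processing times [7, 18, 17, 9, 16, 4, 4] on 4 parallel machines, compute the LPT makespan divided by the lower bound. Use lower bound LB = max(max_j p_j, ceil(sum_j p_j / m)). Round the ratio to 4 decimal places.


LPT order: [18, 17, 16, 9, 7, 4, 4]
Machine loads after assignment: [18, 17, 20, 20]
LPT makespan = 20
Lower bound = max(max_job, ceil(total/4)) = max(18, 19) = 19
Ratio = 20 / 19 = 1.0526

1.0526


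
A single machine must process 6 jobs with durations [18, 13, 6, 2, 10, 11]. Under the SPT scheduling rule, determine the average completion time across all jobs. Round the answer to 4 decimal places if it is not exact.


Sort jobs by processing time (SPT order): [2, 6, 10, 11, 13, 18]
Compute completion times sequentially:
  Job 1: processing = 2, completes at 2
  Job 2: processing = 6, completes at 8
  Job 3: processing = 10, completes at 18
  Job 4: processing = 11, completes at 29
  Job 5: processing = 13, completes at 42
  Job 6: processing = 18, completes at 60
Sum of completion times = 159
Average completion time = 159/6 = 26.5

26.5


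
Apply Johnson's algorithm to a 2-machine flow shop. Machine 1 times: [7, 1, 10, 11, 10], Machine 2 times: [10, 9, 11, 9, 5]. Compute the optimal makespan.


Apply Johnson's rule:
  Group 1 (a <= b): [(2, 1, 9), (1, 7, 10), (3, 10, 11)]
  Group 2 (a > b): [(4, 11, 9), (5, 10, 5)]
Optimal job order: [2, 1, 3, 4, 5]
Schedule:
  Job 2: M1 done at 1, M2 done at 10
  Job 1: M1 done at 8, M2 done at 20
  Job 3: M1 done at 18, M2 done at 31
  Job 4: M1 done at 29, M2 done at 40
  Job 5: M1 done at 39, M2 done at 45
Makespan = 45

45


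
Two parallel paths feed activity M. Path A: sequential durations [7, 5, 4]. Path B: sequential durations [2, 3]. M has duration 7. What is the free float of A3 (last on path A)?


ES(A3) = sum of predecessors on chain A = 12
EF(A3) = ES + duration = 12 + 4 = 16
Successor of A3 is M. ES(M) = max(sum(A), sum(B)) = max(16, 5) = 16
Free float = ES(successor) - EF(current) = 16 - 16 = 0

0


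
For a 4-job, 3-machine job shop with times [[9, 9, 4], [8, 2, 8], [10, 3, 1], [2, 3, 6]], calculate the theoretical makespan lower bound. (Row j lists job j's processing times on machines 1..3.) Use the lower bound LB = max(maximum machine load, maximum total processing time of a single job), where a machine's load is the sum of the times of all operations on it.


Machine loads:
  Machine 1: 9 + 8 + 10 + 2 = 29
  Machine 2: 9 + 2 + 3 + 3 = 17
  Machine 3: 4 + 8 + 1 + 6 = 19
Max machine load = 29
Job totals:
  Job 1: 22
  Job 2: 18
  Job 3: 14
  Job 4: 11
Max job total = 22
Lower bound = max(29, 22) = 29

29


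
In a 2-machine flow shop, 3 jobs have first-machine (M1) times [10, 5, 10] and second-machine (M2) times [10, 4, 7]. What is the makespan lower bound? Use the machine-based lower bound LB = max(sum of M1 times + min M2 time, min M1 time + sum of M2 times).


LB1 = sum(M1 times) + min(M2 times) = 25 + 4 = 29
LB2 = min(M1 times) + sum(M2 times) = 5 + 21 = 26
Lower bound = max(LB1, LB2) = max(29, 26) = 29

29


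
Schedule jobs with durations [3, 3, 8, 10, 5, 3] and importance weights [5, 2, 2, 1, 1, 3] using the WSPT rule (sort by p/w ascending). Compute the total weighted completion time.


Compute p/w ratios and sort ascending (WSPT): [(3, 5), (3, 3), (3, 2), (8, 2), (5, 1), (10, 1)]
Compute weighted completion times:
  Job (p=3,w=5): C=3, w*C=5*3=15
  Job (p=3,w=3): C=6, w*C=3*6=18
  Job (p=3,w=2): C=9, w*C=2*9=18
  Job (p=8,w=2): C=17, w*C=2*17=34
  Job (p=5,w=1): C=22, w*C=1*22=22
  Job (p=10,w=1): C=32, w*C=1*32=32
Total weighted completion time = 139

139


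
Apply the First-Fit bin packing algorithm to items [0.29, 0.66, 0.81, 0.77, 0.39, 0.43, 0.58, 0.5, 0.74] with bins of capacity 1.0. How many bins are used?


Place items sequentially using First-Fit:
  Item 0.29 -> new Bin 1
  Item 0.66 -> Bin 1 (now 0.95)
  Item 0.81 -> new Bin 2
  Item 0.77 -> new Bin 3
  Item 0.39 -> new Bin 4
  Item 0.43 -> Bin 4 (now 0.82)
  Item 0.58 -> new Bin 5
  Item 0.5 -> new Bin 6
  Item 0.74 -> new Bin 7
Total bins used = 7

7


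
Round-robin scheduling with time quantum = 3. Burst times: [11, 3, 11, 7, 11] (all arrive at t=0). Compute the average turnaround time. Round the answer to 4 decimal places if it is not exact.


Time quantum = 3
Execution trace:
  J1 runs 3 units, time = 3
  J2 runs 3 units, time = 6
  J3 runs 3 units, time = 9
  J4 runs 3 units, time = 12
  J5 runs 3 units, time = 15
  J1 runs 3 units, time = 18
  J3 runs 3 units, time = 21
  J4 runs 3 units, time = 24
  J5 runs 3 units, time = 27
  J1 runs 3 units, time = 30
  J3 runs 3 units, time = 33
  J4 runs 1 units, time = 34
  J5 runs 3 units, time = 37
  J1 runs 2 units, time = 39
  J3 runs 2 units, time = 41
  J5 runs 2 units, time = 43
Finish times: [39, 6, 41, 34, 43]
Average turnaround = 163/5 = 32.6

32.6


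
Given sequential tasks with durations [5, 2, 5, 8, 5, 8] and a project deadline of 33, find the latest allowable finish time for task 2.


LF(activity 2) = deadline - sum of successor durations
Successors: activities 3 through 6 with durations [5, 8, 5, 8]
Sum of successor durations = 26
LF = 33 - 26 = 7

7


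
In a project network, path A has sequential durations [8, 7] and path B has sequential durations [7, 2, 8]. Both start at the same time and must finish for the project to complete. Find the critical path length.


Path A total = 8 + 7 = 15
Path B total = 7 + 2 + 8 = 17
Critical path = longest path = max(15, 17) = 17

17


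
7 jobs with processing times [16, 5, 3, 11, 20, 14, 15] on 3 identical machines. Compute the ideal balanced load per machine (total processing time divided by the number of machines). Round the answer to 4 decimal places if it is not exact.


Total processing time = 16 + 5 + 3 + 11 + 20 + 14 + 15 = 84
Number of machines = 3
Ideal balanced load = 84 / 3 = 28.0

28.0


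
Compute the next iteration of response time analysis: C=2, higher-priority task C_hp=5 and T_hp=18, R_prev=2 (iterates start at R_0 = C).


R_next = C + ceil(R_prev / T_hp) * C_hp
ceil(2 / 18) = ceil(0.1111) = 1
Interference = 1 * 5 = 5
R_next = 2 + 5 = 7

7


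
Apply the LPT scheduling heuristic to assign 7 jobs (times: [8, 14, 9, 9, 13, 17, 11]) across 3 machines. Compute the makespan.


Sort jobs in decreasing order (LPT): [17, 14, 13, 11, 9, 9, 8]
Assign each job to the least loaded machine:
  Machine 1: jobs [17, 9], load = 26
  Machine 2: jobs [14, 9, 8], load = 31
  Machine 3: jobs [13, 11], load = 24
Makespan = max load = 31

31


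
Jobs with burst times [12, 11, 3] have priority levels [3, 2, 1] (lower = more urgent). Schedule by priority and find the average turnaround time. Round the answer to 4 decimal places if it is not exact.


Sort by priority (ascending = highest first):
Order: [(1, 3), (2, 11), (3, 12)]
Completion times:
  Priority 1, burst=3, C=3
  Priority 2, burst=11, C=14
  Priority 3, burst=12, C=26
Average turnaround = 43/3 = 14.3333

14.3333


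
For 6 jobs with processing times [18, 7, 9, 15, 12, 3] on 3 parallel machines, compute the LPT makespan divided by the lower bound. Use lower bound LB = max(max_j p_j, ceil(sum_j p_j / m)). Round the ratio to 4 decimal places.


LPT order: [18, 15, 12, 9, 7, 3]
Machine loads after assignment: [21, 22, 21]
LPT makespan = 22
Lower bound = max(max_job, ceil(total/3)) = max(18, 22) = 22
Ratio = 22 / 22 = 1.0

1.0


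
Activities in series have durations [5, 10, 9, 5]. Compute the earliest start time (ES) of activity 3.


Activity 3 starts after activities 1 through 2 complete.
Predecessor durations: [5, 10]
ES = 5 + 10 = 15

15


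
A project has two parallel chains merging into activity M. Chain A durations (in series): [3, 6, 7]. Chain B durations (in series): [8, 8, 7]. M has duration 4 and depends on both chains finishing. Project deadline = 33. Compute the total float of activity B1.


Forward pass: ES(B1) = sum of predecessors on chain B = 0
EF = ES + duration = 0 + 8 = 8
Backward pass: LF(M) = deadline = 33; LS(M) = 33 - 4 = 29
LF(B1) = LS(M) - sum(successors on chain B) = 29 - 15 = 14
LS = LF - duration = 14 - 8 = 6
Total float = LS - ES = 6 - 0 = 6

6


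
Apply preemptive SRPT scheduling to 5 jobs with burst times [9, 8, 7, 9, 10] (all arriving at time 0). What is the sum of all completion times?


Since all jobs arrive at t=0, SRPT equals SPT ordering.
SPT order: [7, 8, 9, 9, 10]
Completion times:
  Job 1: p=7, C=7
  Job 2: p=8, C=15
  Job 3: p=9, C=24
  Job 4: p=9, C=33
  Job 5: p=10, C=43
Total completion time = 7 + 15 + 24 + 33 + 43 = 122

122


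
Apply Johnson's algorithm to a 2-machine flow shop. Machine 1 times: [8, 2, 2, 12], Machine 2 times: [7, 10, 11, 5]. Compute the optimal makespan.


Apply Johnson's rule:
  Group 1 (a <= b): [(2, 2, 10), (3, 2, 11)]
  Group 2 (a > b): [(1, 8, 7), (4, 12, 5)]
Optimal job order: [2, 3, 1, 4]
Schedule:
  Job 2: M1 done at 2, M2 done at 12
  Job 3: M1 done at 4, M2 done at 23
  Job 1: M1 done at 12, M2 done at 30
  Job 4: M1 done at 24, M2 done at 35
Makespan = 35

35


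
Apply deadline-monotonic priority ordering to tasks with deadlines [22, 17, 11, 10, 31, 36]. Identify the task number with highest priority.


Sort tasks by relative deadline (ascending):
  Task 4: deadline = 10
  Task 3: deadline = 11
  Task 2: deadline = 17
  Task 1: deadline = 22
  Task 5: deadline = 31
  Task 6: deadline = 36
Priority order (highest first): [4, 3, 2, 1, 5, 6]
Highest priority task = 4

4


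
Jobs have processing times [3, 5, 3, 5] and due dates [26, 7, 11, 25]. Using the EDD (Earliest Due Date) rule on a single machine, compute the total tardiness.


Sort by due date (EDD order): [(5, 7), (3, 11), (5, 25), (3, 26)]
Compute completion times and tardiness:
  Job 1: p=5, d=7, C=5, tardiness=max(0,5-7)=0
  Job 2: p=3, d=11, C=8, tardiness=max(0,8-11)=0
  Job 3: p=5, d=25, C=13, tardiness=max(0,13-25)=0
  Job 4: p=3, d=26, C=16, tardiness=max(0,16-26)=0
Total tardiness = 0

0


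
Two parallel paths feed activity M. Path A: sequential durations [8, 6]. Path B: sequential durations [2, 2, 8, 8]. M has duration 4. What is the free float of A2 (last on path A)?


ES(A2) = sum of predecessors on chain A = 8
EF(A2) = ES + duration = 8 + 6 = 14
Successor of A2 is M. ES(M) = max(sum(A), sum(B)) = max(14, 20) = 20
Free float = ES(successor) - EF(current) = 20 - 14 = 6

6


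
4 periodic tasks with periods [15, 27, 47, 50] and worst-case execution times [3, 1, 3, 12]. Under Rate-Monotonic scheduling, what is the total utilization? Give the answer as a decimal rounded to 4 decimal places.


Compute individual utilizations (exact fractions):
  Task 1: C/T = 3/15 = 1/5 (approx. 0.2)
  Task 2: C/T = 1/27 (approx. 0.037)
  Task 3: C/T = 3/47 (approx. 0.0638)
  Task 4: C/T = 12/50 = 6/25 (approx. 0.24)
Total utilization U = 1/5 + 1/27 + 3/47 + 6/25 = 17159/31725
Rounded to 4 decimal places: U = 0.5409
RM (Liu & Layland) bound for 4 tasks = 0.756828; compare with U = 17159/31725 (approx. 0.540867)
U <= bound, so schedulable by RM sufficient condition.

0.5409


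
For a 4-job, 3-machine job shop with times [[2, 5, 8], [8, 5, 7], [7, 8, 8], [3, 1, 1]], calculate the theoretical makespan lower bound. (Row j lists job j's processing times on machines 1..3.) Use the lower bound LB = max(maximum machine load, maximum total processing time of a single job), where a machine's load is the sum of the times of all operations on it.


Machine loads:
  Machine 1: 2 + 8 + 7 + 3 = 20
  Machine 2: 5 + 5 + 8 + 1 = 19
  Machine 3: 8 + 7 + 8 + 1 = 24
Max machine load = 24
Job totals:
  Job 1: 15
  Job 2: 20
  Job 3: 23
  Job 4: 5
Max job total = 23
Lower bound = max(24, 23) = 24

24


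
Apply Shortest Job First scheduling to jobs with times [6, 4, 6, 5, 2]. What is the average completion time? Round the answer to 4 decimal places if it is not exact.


SJF order (ascending): [2, 4, 5, 6, 6]
Completion times:
  Job 1: burst=2, C=2
  Job 2: burst=4, C=6
  Job 3: burst=5, C=11
  Job 4: burst=6, C=17
  Job 5: burst=6, C=23
Average completion = 59/5 = 11.8

11.8


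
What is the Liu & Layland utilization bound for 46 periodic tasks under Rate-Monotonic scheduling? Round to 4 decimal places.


Compute 2^(1/46) = 1.0151825180
Subtract 1: 1.0151825180 - 1 = 0.0151825180
Multiply by n: 46 * 0.0151825180 = 0.6983958280
Round to 4 dp: 0.6984

0.6984


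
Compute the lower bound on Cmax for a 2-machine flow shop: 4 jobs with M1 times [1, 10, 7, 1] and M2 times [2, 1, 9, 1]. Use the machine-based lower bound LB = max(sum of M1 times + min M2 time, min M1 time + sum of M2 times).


LB1 = sum(M1 times) + min(M2 times) = 19 + 1 = 20
LB2 = min(M1 times) + sum(M2 times) = 1 + 13 = 14
Lower bound = max(LB1, LB2) = max(20, 14) = 20

20


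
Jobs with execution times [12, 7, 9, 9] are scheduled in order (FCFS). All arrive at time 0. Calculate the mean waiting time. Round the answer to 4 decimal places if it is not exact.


FCFS order (as given): [12, 7, 9, 9]
Waiting times:
  Job 1: wait = 0
  Job 2: wait = 12
  Job 3: wait = 19
  Job 4: wait = 28
Sum of waiting times = 59
Average waiting time = 59/4 = 14.75

14.75


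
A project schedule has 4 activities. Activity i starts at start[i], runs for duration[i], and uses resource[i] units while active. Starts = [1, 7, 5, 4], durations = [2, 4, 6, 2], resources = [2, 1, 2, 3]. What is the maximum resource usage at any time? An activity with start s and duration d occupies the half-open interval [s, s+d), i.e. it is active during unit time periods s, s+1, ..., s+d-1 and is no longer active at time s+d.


Each activity i is active on [start_i, start_i + duration_i).
Compute total resource usage per time slot:
  t=0: active resources = [], total = 0
  t=1: active resources = [2], total = 2
  t=2: active resources = [2], total = 2
  t=3: active resources = [], total = 0
  t=4: active resources = [3], total = 3
  t=5: active resources = [2, 3], total = 5
  t=6: active resources = [2], total = 2
  t=7: active resources = [1, 2], total = 3
  t=8: active resources = [1, 2], total = 3
  t=9: active resources = [1, 2], total = 3
  t=10: active resources = [1, 2], total = 3
Peak resource demand = 5

5


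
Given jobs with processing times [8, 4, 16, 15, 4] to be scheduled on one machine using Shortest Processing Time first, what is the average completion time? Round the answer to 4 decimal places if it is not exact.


Sort jobs by processing time (SPT order): [4, 4, 8, 15, 16]
Compute completion times sequentially:
  Job 1: processing = 4, completes at 4
  Job 2: processing = 4, completes at 8
  Job 3: processing = 8, completes at 16
  Job 4: processing = 15, completes at 31
  Job 5: processing = 16, completes at 47
Sum of completion times = 106
Average completion time = 106/5 = 21.2

21.2


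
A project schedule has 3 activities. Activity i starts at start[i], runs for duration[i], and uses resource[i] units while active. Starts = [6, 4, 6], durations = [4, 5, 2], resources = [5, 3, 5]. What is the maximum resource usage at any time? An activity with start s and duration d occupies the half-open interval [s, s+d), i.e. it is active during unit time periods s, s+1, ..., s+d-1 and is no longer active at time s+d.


Each activity i is active on [start_i, start_i + duration_i).
Compute total resource usage per time slot:
  t=0: active resources = [], total = 0
  t=1: active resources = [], total = 0
  t=2: active resources = [], total = 0
  t=3: active resources = [], total = 0
  t=4: active resources = [3], total = 3
  t=5: active resources = [3], total = 3
  t=6: active resources = [5, 3, 5], total = 13
  t=7: active resources = [5, 3, 5], total = 13
  t=8: active resources = [5, 3], total = 8
  t=9: active resources = [5], total = 5
Peak resource demand = 13

13


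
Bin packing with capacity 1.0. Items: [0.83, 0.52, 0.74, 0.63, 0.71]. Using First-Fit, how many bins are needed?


Place items sequentially using First-Fit:
  Item 0.83 -> new Bin 1
  Item 0.52 -> new Bin 2
  Item 0.74 -> new Bin 3
  Item 0.63 -> new Bin 4
  Item 0.71 -> new Bin 5
Total bins used = 5

5


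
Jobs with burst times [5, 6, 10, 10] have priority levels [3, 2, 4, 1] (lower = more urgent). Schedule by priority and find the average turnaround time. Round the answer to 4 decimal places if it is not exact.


Sort by priority (ascending = highest first):
Order: [(1, 10), (2, 6), (3, 5), (4, 10)]
Completion times:
  Priority 1, burst=10, C=10
  Priority 2, burst=6, C=16
  Priority 3, burst=5, C=21
  Priority 4, burst=10, C=31
Average turnaround = 78/4 = 19.5

19.5


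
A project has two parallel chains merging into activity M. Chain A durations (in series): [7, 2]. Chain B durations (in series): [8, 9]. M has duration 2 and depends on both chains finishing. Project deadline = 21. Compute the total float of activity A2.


Forward pass: ES(A2) = sum of predecessors on chain A = 7
EF = ES + duration = 7 + 2 = 9
Backward pass: LF(M) = deadline = 21; LS(M) = 21 - 2 = 19
LF(A2) = LS(M) - sum(successors on chain A) = 19 - 0 = 19
LS = LF - duration = 19 - 2 = 17
Total float = LS - ES = 17 - 7 = 10

10


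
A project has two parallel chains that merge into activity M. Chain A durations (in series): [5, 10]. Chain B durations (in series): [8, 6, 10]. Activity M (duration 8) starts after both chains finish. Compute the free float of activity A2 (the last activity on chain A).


ES(A2) = sum of predecessors on chain A = 5
EF(A2) = ES + duration = 5 + 10 = 15
Successor of A2 is M. ES(M) = max(sum(A), sum(B)) = max(15, 24) = 24
Free float = ES(successor) - EF(current) = 24 - 15 = 9

9


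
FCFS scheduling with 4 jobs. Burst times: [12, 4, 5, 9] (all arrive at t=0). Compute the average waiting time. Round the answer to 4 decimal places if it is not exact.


FCFS order (as given): [12, 4, 5, 9]
Waiting times:
  Job 1: wait = 0
  Job 2: wait = 12
  Job 3: wait = 16
  Job 4: wait = 21
Sum of waiting times = 49
Average waiting time = 49/4 = 12.25

12.25


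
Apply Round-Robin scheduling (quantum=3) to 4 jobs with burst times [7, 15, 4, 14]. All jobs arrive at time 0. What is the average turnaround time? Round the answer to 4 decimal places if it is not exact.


Time quantum = 3
Execution trace:
  J1 runs 3 units, time = 3
  J2 runs 3 units, time = 6
  J3 runs 3 units, time = 9
  J4 runs 3 units, time = 12
  J1 runs 3 units, time = 15
  J2 runs 3 units, time = 18
  J3 runs 1 units, time = 19
  J4 runs 3 units, time = 22
  J1 runs 1 units, time = 23
  J2 runs 3 units, time = 26
  J4 runs 3 units, time = 29
  J2 runs 3 units, time = 32
  J4 runs 3 units, time = 35
  J2 runs 3 units, time = 38
  J4 runs 2 units, time = 40
Finish times: [23, 38, 19, 40]
Average turnaround = 120/4 = 30.0

30.0


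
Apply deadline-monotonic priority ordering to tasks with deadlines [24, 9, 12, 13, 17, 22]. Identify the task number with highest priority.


Sort tasks by relative deadline (ascending):
  Task 2: deadline = 9
  Task 3: deadline = 12
  Task 4: deadline = 13
  Task 5: deadline = 17
  Task 6: deadline = 22
  Task 1: deadline = 24
Priority order (highest first): [2, 3, 4, 5, 6, 1]
Highest priority task = 2

2


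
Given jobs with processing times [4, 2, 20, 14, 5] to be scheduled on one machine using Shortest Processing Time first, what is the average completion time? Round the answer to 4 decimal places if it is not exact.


Sort jobs by processing time (SPT order): [2, 4, 5, 14, 20]
Compute completion times sequentially:
  Job 1: processing = 2, completes at 2
  Job 2: processing = 4, completes at 6
  Job 3: processing = 5, completes at 11
  Job 4: processing = 14, completes at 25
  Job 5: processing = 20, completes at 45
Sum of completion times = 89
Average completion time = 89/5 = 17.8

17.8


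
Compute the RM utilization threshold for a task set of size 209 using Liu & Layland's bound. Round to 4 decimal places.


Compute 2^(1/209) = 1.0033219993
Subtract 1: 1.0033219993 - 1 = 0.0033219993
Multiply by n: 209 * 0.0033219993 = 0.6942978537
Round to 4 dp: 0.6943

0.6943


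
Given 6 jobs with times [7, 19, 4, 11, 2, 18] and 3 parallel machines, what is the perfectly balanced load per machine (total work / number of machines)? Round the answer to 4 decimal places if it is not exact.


Total processing time = 7 + 19 + 4 + 11 + 2 + 18 = 61
Number of machines = 3
Ideal balanced load = 61 / 3 = 20.3333

20.3333


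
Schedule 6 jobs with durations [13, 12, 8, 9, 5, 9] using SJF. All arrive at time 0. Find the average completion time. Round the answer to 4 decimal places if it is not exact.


SJF order (ascending): [5, 8, 9, 9, 12, 13]
Completion times:
  Job 1: burst=5, C=5
  Job 2: burst=8, C=13
  Job 3: burst=9, C=22
  Job 4: burst=9, C=31
  Job 5: burst=12, C=43
  Job 6: burst=13, C=56
Average completion = 170/6 = 28.3333

28.3333


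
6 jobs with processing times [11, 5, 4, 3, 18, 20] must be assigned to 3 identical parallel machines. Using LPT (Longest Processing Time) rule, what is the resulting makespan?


Sort jobs in decreasing order (LPT): [20, 18, 11, 5, 4, 3]
Assign each job to the least loaded machine:
  Machine 1: jobs [20], load = 20
  Machine 2: jobs [18, 3], load = 21
  Machine 3: jobs [11, 5, 4], load = 20
Makespan = max load = 21

21


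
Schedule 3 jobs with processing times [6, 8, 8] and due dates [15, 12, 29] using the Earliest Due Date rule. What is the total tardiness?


Sort by due date (EDD order): [(8, 12), (6, 15), (8, 29)]
Compute completion times and tardiness:
  Job 1: p=8, d=12, C=8, tardiness=max(0,8-12)=0
  Job 2: p=6, d=15, C=14, tardiness=max(0,14-15)=0
  Job 3: p=8, d=29, C=22, tardiness=max(0,22-29)=0
Total tardiness = 0

0


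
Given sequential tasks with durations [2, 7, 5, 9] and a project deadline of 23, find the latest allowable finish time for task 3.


LF(activity 3) = deadline - sum of successor durations
Successors: activities 4 through 4 with durations [9]
Sum of successor durations = 9
LF = 23 - 9 = 14

14


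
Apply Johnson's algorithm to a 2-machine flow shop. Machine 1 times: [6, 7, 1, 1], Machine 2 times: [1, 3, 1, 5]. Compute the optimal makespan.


Apply Johnson's rule:
  Group 1 (a <= b): [(3, 1, 1), (4, 1, 5)]
  Group 2 (a > b): [(2, 7, 3), (1, 6, 1)]
Optimal job order: [3, 4, 2, 1]
Schedule:
  Job 3: M1 done at 1, M2 done at 2
  Job 4: M1 done at 2, M2 done at 7
  Job 2: M1 done at 9, M2 done at 12
  Job 1: M1 done at 15, M2 done at 16
Makespan = 16

16


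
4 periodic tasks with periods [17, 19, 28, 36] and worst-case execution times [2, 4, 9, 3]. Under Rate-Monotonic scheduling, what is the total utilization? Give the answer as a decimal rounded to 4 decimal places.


Compute individual utilizations (exact fractions):
  Task 1: C/T = 2/17 (approx. 0.1176)
  Task 2: C/T = 4/19 (approx. 0.2105)
  Task 3: C/T = 9/28 (approx. 0.3214)
  Task 4: C/T = 3/36 = 1/12 (approx. 0.0833)
Total utilization U = 2/17 + 4/19 + 9/28 + 1/12 = 9943/13566
Rounded to 4 decimal places: U = 0.7329
RM (Liu & Layland) bound for 4 tasks = 0.756828; compare with U = 9943/13566 (approx. 0.732935)
U <= bound, so schedulable by RM sufficient condition.

0.7329


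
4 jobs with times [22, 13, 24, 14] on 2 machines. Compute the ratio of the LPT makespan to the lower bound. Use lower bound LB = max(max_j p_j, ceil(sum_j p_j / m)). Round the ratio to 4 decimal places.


LPT order: [24, 22, 14, 13]
Machine loads after assignment: [37, 36]
LPT makespan = 37
Lower bound = max(max_job, ceil(total/2)) = max(24, 37) = 37
Ratio = 37 / 37 = 1.0

1.0


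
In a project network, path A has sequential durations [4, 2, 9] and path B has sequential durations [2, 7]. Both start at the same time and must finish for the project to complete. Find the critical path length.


Path A total = 4 + 2 + 9 = 15
Path B total = 2 + 7 = 9
Critical path = longest path = max(15, 9) = 15

15


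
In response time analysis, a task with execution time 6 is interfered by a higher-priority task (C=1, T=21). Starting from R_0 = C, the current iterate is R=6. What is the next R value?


R_next = C + ceil(R_prev / T_hp) * C_hp
ceil(6 / 21) = ceil(0.2857) = 1
Interference = 1 * 1 = 1
R_next = 6 + 1 = 7

7


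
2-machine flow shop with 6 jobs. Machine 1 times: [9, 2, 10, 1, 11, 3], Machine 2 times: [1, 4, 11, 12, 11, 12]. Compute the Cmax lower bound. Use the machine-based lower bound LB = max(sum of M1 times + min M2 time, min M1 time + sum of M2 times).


LB1 = sum(M1 times) + min(M2 times) = 36 + 1 = 37
LB2 = min(M1 times) + sum(M2 times) = 1 + 51 = 52
Lower bound = max(LB1, LB2) = max(37, 52) = 52

52


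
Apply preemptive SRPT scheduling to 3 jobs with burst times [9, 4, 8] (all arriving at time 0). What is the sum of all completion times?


Since all jobs arrive at t=0, SRPT equals SPT ordering.
SPT order: [4, 8, 9]
Completion times:
  Job 1: p=4, C=4
  Job 2: p=8, C=12
  Job 3: p=9, C=21
Total completion time = 4 + 12 + 21 = 37

37


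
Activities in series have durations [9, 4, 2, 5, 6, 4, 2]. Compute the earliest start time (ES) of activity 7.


Activity 7 starts after activities 1 through 6 complete.
Predecessor durations: [9, 4, 2, 5, 6, 4]
ES = 9 + 4 + 2 + 5 + 6 + 4 = 30

30


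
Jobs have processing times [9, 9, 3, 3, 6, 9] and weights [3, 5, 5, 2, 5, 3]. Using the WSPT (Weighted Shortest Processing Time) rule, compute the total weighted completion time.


Compute p/w ratios and sort ascending (WSPT): [(3, 5), (6, 5), (3, 2), (9, 5), (9, 3), (9, 3)]
Compute weighted completion times:
  Job (p=3,w=5): C=3, w*C=5*3=15
  Job (p=6,w=5): C=9, w*C=5*9=45
  Job (p=3,w=2): C=12, w*C=2*12=24
  Job (p=9,w=5): C=21, w*C=5*21=105
  Job (p=9,w=3): C=30, w*C=3*30=90
  Job (p=9,w=3): C=39, w*C=3*39=117
Total weighted completion time = 396

396


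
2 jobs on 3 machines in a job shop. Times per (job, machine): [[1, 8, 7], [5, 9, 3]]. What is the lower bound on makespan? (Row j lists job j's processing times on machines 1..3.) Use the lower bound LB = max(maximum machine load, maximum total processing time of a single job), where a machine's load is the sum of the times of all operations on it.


Machine loads:
  Machine 1: 1 + 5 = 6
  Machine 2: 8 + 9 = 17
  Machine 3: 7 + 3 = 10
Max machine load = 17
Job totals:
  Job 1: 16
  Job 2: 17
Max job total = 17
Lower bound = max(17, 17) = 17

17


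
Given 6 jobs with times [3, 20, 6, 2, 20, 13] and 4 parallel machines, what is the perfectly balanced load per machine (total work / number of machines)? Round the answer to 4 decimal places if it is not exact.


Total processing time = 3 + 20 + 6 + 2 + 20 + 13 = 64
Number of machines = 4
Ideal balanced load = 64 / 4 = 16.0

16.0


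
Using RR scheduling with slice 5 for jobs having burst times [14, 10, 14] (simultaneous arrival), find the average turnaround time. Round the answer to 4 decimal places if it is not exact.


Time quantum = 5
Execution trace:
  J1 runs 5 units, time = 5
  J2 runs 5 units, time = 10
  J3 runs 5 units, time = 15
  J1 runs 5 units, time = 20
  J2 runs 5 units, time = 25
  J3 runs 5 units, time = 30
  J1 runs 4 units, time = 34
  J3 runs 4 units, time = 38
Finish times: [34, 25, 38]
Average turnaround = 97/3 = 32.3333

32.3333


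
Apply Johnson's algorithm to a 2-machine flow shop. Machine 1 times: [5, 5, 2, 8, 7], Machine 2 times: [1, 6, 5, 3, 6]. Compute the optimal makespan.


Apply Johnson's rule:
  Group 1 (a <= b): [(3, 2, 5), (2, 5, 6)]
  Group 2 (a > b): [(5, 7, 6), (4, 8, 3), (1, 5, 1)]
Optimal job order: [3, 2, 5, 4, 1]
Schedule:
  Job 3: M1 done at 2, M2 done at 7
  Job 2: M1 done at 7, M2 done at 13
  Job 5: M1 done at 14, M2 done at 20
  Job 4: M1 done at 22, M2 done at 25
  Job 1: M1 done at 27, M2 done at 28
Makespan = 28

28


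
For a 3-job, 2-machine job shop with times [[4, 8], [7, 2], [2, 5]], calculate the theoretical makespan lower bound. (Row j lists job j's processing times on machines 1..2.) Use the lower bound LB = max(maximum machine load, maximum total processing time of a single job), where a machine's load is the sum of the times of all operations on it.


Machine loads:
  Machine 1: 4 + 7 + 2 = 13
  Machine 2: 8 + 2 + 5 = 15
Max machine load = 15
Job totals:
  Job 1: 12
  Job 2: 9
  Job 3: 7
Max job total = 12
Lower bound = max(15, 12) = 15

15


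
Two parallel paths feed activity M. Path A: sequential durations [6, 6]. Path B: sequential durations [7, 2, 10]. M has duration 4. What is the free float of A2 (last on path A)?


ES(A2) = sum of predecessors on chain A = 6
EF(A2) = ES + duration = 6 + 6 = 12
Successor of A2 is M. ES(M) = max(sum(A), sum(B)) = max(12, 19) = 19
Free float = ES(successor) - EF(current) = 19 - 12 = 7

7
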